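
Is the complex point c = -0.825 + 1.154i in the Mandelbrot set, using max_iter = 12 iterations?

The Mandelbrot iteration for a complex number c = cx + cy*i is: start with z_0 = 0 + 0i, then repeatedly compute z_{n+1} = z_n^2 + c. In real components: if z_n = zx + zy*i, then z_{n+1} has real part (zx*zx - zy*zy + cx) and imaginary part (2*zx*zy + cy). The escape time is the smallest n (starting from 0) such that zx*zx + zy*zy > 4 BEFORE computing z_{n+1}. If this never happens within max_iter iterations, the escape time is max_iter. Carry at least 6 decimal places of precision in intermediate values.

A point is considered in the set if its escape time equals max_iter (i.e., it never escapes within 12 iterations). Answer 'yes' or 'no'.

Answer: no

Derivation:
z_0 = 0 + 0i, c = -0.8250 + 1.1540i
Iter 1: z = -0.8250 + 1.1540i, |z|^2 = 2.0123
Iter 2: z = -1.4761 + -0.7501i, |z|^2 = 2.7415
Iter 3: z = 0.7912 + 3.3684i, |z|^2 = 11.9723
Escaped at iteration 3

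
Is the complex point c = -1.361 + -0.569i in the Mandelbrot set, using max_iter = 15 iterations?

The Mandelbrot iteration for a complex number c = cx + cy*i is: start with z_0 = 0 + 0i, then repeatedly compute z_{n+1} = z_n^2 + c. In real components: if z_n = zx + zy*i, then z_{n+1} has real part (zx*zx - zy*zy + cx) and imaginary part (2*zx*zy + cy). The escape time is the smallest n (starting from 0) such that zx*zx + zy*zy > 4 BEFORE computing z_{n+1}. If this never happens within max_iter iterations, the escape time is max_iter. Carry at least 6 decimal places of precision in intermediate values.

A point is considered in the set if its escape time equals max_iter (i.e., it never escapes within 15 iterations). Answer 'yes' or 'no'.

Answer: no

Derivation:
z_0 = 0 + 0i, c = -1.3610 + -0.5690i
Iter 1: z = -1.3610 + -0.5690i, |z|^2 = 2.1761
Iter 2: z = 0.1676 + 0.9798i, |z|^2 = 0.9881
Iter 3: z = -2.2930 + -0.2406i, |z|^2 = 5.3156
Escaped at iteration 3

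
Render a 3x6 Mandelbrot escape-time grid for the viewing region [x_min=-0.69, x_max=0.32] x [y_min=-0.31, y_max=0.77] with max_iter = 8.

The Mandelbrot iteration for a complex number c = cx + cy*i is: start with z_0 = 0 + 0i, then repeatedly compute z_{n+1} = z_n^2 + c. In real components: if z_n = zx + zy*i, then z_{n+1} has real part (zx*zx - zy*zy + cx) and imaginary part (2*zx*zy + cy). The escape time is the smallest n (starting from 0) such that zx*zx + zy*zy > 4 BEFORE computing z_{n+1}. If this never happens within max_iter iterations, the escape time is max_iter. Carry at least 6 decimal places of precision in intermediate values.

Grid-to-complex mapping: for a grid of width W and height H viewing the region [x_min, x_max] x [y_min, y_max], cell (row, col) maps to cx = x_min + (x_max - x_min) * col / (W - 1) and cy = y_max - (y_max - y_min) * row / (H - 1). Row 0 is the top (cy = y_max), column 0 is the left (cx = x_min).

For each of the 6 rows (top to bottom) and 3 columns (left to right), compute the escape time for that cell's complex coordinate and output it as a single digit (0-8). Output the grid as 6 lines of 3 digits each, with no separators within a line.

Answer: 485
788
888
888
888
888

Derivation:
(row=0, col=0): c = -0.6900 + 0.7700i → escape time 4
(row=0, col=1): c = -0.1850 + 0.7700i → escape time 8
(row=0, col=2): c = 0.3200 + 0.7700i → escape time 5
(row=1, col=0): c = -0.6900 + 0.5540i → escape time 7
(row=1, col=1): c = -0.1850 + 0.5540i → escape time 8
(row=1, col=2): c = 0.3200 + 0.5540i → escape time 8
(row=2, col=0): c = -0.6900 + 0.3380i → escape time 8
(row=2, col=1): c = -0.1850 + 0.3380i → escape time 8
(row=2, col=2): c = 0.3200 + 0.3380i → escape time 8
(row=3, col=0): c = -0.6900 + 0.1220i → escape time 8
(row=3, col=1): c = -0.1850 + 0.1220i → escape time 8
(row=3, col=2): c = 0.3200 + 0.1220i → escape time 8
(row=4, col=0): c = -0.6900 + -0.0940i → escape time 8
(row=4, col=1): c = -0.1850 + -0.0940i → escape time 8
(row=4, col=2): c = 0.3200 + -0.0940i → escape time 8
(row=5, col=0): c = -0.6900 + -0.3100i → escape time 8
(row=5, col=1): c = -0.1850 + -0.3100i → escape time 8
(row=5, col=2): c = 0.3200 + -0.3100i → escape time 8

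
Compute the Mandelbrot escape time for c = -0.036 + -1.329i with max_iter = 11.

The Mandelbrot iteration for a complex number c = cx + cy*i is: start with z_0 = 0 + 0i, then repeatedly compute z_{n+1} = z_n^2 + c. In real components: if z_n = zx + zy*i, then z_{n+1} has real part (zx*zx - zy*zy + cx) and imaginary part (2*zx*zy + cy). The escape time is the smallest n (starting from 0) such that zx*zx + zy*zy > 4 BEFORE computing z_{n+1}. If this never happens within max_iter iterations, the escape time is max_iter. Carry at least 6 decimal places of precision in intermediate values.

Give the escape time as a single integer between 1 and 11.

Answer: 2

Derivation:
z_0 = 0 + 0i, c = -0.0360 + -1.3290i
Iter 1: z = -0.0360 + -1.3290i, |z|^2 = 1.7675
Iter 2: z = -1.8009 + -1.2333i, |z|^2 = 4.7645
Escaped at iteration 2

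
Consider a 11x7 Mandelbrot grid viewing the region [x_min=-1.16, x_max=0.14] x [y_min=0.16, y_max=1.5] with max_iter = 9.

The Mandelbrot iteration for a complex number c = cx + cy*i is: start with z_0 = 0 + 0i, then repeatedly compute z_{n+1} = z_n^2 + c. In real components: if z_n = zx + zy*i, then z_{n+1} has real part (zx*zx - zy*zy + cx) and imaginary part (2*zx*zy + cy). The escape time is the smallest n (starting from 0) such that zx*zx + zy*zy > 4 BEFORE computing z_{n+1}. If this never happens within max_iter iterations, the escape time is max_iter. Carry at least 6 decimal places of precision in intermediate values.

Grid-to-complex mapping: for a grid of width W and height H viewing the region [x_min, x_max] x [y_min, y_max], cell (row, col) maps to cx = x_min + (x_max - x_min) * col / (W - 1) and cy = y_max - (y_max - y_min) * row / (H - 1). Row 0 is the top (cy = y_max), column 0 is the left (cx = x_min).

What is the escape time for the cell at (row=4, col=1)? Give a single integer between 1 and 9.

z_0 = 0 + 0i, c = -1.0300 + 0.6067i
Iter 1: z = -1.0300 + 0.6067i, |z|^2 = 1.4289
Iter 2: z = -0.3371 + -0.6431i, |z|^2 = 0.5272
Iter 3: z = -1.3299 + 1.0403i, |z|^2 = 2.8507
Iter 4: z = -0.3436 + -2.1602i, |z|^2 = 4.7846
Escaped at iteration 4

Answer: 4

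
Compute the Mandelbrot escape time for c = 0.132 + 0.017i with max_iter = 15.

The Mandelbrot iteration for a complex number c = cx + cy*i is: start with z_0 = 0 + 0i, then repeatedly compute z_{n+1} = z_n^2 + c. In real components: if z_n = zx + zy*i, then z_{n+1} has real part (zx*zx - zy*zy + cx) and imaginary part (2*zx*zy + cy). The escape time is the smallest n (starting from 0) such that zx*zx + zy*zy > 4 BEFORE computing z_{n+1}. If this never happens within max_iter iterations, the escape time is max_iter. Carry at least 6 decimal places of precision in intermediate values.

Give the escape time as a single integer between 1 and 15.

Answer: 15

Derivation:
z_0 = 0 + 0i, c = 0.1320 + 0.0170i
Iter 1: z = 0.1320 + 0.0170i, |z|^2 = 0.0177
Iter 2: z = 0.1491 + 0.0215i, |z|^2 = 0.0227
Iter 3: z = 0.1538 + 0.0234i, |z|^2 = 0.0242
Iter 4: z = 0.1551 + 0.0242i, |z|^2 = 0.0246
Iter 5: z = 0.1555 + 0.0245i, |z|^2 = 0.0248
Iter 6: z = 0.1556 + 0.0246i, |z|^2 = 0.0248
Iter 7: z = 0.1556 + 0.0247i, |z|^2 = 0.0248
Iter 8: z = 0.1556 + 0.0247i, |z|^2 = 0.0248
Iter 9: z = 0.1556 + 0.0247i, |z|^2 = 0.0248
Iter 10: z = 0.1556 + 0.0247i, |z|^2 = 0.0248
Iter 11: z = 0.1556 + 0.0247i, |z|^2 = 0.0248
Iter 12: z = 0.1556 + 0.0247i, |z|^2 = 0.0248
Iter 13: z = 0.1556 + 0.0247i, |z|^2 = 0.0248
Iter 14: z = 0.1556 + 0.0247i, |z|^2 = 0.0248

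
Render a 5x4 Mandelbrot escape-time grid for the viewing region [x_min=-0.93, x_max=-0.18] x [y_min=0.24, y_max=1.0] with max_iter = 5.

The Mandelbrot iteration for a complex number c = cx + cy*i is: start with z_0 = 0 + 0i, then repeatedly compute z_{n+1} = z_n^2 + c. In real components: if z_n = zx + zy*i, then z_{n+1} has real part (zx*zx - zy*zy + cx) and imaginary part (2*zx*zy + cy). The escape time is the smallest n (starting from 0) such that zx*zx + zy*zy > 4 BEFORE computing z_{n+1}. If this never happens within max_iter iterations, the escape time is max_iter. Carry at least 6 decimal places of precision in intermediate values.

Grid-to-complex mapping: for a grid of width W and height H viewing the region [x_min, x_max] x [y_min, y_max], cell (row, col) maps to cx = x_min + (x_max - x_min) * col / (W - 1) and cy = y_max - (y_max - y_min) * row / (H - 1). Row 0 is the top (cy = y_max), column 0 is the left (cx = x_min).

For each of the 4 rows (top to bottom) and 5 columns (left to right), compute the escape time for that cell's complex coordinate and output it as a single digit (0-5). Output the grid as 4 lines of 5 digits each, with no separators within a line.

(row=0, col=0): c = -0.9300 + 1.0000i → escape time 3
(row=0, col=1): c = -0.7425 + 1.0000i → escape time 3
(row=0, col=2): c = -0.5550 + 1.0000i → escape time 4
(row=0, col=3): c = -0.3675 + 1.0000i → escape time 5
(row=0, col=4): c = -0.1800 + 1.0000i → escape time 5
(row=1, col=0): c = -0.9300 + 0.7467i → escape time 4
(row=1, col=1): c = -0.7425 + 0.7467i → escape time 4
(row=1, col=2): c = -0.5550 + 0.7467i → escape time 5
(row=1, col=3): c = -0.3675 + 0.7467i → escape time 5
(row=1, col=4): c = -0.1800 + 0.7467i → escape time 5
(row=2, col=0): c = -0.9300 + 0.4933i → escape time 5
(row=2, col=1): c = -0.7425 + 0.4933i → escape time 5
(row=2, col=2): c = -0.5550 + 0.4933i → escape time 5
(row=2, col=3): c = -0.3675 + 0.4933i → escape time 5
(row=2, col=4): c = -0.1800 + 0.4933i → escape time 5
(row=3, col=0): c = -0.9300 + 0.2400i → escape time 5
(row=3, col=1): c = -0.7425 + 0.2400i → escape time 5
(row=3, col=2): c = -0.5550 + 0.2400i → escape time 5
(row=3, col=3): c = -0.3675 + 0.2400i → escape time 5
(row=3, col=4): c = -0.1800 + 0.2400i → escape time 5

Answer: 33455
44555
55555
55555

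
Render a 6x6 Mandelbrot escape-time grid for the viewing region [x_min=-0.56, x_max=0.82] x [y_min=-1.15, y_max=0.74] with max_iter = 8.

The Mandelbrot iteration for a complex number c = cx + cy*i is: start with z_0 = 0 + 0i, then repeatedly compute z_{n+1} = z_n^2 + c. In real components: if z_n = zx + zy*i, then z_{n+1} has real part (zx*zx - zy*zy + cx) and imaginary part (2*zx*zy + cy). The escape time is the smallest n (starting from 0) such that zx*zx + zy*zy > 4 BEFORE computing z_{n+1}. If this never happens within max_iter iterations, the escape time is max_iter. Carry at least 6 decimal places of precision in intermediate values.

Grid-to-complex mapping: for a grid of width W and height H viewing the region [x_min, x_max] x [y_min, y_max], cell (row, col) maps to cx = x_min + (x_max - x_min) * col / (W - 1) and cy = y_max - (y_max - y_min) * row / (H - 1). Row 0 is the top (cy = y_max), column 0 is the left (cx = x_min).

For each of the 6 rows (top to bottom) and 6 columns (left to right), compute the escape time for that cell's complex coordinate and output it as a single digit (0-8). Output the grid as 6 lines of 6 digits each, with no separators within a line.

(row=0, col=0): c = -0.5600 + 0.7400i → escape time 6
(row=0, col=1): c = -0.2840 + 0.7400i → escape time 8
(row=0, col=2): c = -0.0080 + 0.7400i → escape time 8
(row=0, col=3): c = 0.2680 + 0.7400i → escape time 6
(row=0, col=4): c = 0.5440 + 0.7400i → escape time 3
(row=0, col=5): c = 0.8200 + 0.7400i → escape time 2
(row=1, col=0): c = -0.5600 + 0.3620i → escape time 8
(row=1, col=1): c = -0.2840 + 0.3620i → escape time 8
(row=1, col=2): c = -0.0080 + 0.3620i → escape time 8
(row=1, col=3): c = 0.2680 + 0.3620i → escape time 8
(row=1, col=4): c = 0.5440 + 0.3620i → escape time 4
(row=1, col=5): c = 0.8200 + 0.3620i → escape time 3
(row=2, col=0): c = -0.5600 + -0.0160i → escape time 8
(row=2, col=1): c = -0.2840 + -0.0160i → escape time 8
(row=2, col=2): c = -0.0080 + -0.0160i → escape time 8
(row=2, col=3): c = 0.2680 + -0.0160i → escape time 8
(row=2, col=4): c = 0.5440 + -0.0160i → escape time 4
(row=2, col=5): c = 0.8200 + -0.0160i → escape time 3
(row=3, col=0): c = -0.5600 + -0.3940i → escape time 8
(row=3, col=1): c = -0.2840 + -0.3940i → escape time 8
(row=3, col=2): c = -0.0080 + -0.3940i → escape time 8
(row=3, col=3): c = 0.2680 + -0.3940i → escape time 8
(row=3, col=4): c = 0.5440 + -0.3940i → escape time 4
(row=3, col=5): c = 0.8200 + -0.3940i → escape time 3
(row=4, col=0): c = -0.5600 + -0.7720i → escape time 5
(row=4, col=1): c = -0.2840 + -0.7720i → escape time 8
(row=4, col=2): c = -0.0080 + -0.7720i → escape time 8
(row=4, col=3): c = 0.2680 + -0.7720i → escape time 5
(row=4, col=4): c = 0.5440 + -0.7720i → escape time 3
(row=4, col=5): c = 0.8200 + -0.7720i → escape time 2
(row=5, col=0): c = -0.5600 + -1.1500i → escape time 3
(row=5, col=1): c = -0.2840 + -1.1500i → escape time 4
(row=5, col=2): c = -0.0080 + -1.1500i → escape time 4
(row=5, col=3): c = 0.2680 + -1.1500i → escape time 2
(row=5, col=4): c = 0.5440 + -1.1500i → escape time 2
(row=5, col=5): c = 0.8200 + -1.1500i → escape time 2

Answer: 688632
888843
888843
888843
588532
344222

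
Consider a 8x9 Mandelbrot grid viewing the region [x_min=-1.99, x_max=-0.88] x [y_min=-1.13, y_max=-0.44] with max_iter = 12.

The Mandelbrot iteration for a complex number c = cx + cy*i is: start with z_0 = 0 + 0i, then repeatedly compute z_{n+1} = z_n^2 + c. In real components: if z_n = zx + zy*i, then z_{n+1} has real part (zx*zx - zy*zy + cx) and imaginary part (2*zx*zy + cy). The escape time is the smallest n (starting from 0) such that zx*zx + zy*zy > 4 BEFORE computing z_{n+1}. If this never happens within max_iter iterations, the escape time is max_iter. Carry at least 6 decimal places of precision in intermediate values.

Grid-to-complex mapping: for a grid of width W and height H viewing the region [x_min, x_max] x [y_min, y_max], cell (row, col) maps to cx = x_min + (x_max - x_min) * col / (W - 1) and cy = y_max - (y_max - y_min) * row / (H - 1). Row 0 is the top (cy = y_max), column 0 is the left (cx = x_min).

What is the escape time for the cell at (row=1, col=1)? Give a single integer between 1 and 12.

z_0 = 0 + 0i, c = -1.8314 + -0.5262i
Iter 1: z = -1.8314 + -0.5262i, |z|^2 = 3.6311
Iter 2: z = 1.2458 + 1.4013i, |z|^2 = 3.5156
Iter 3: z = -2.2432 + 2.9652i, |z|^2 = 13.8244
Escaped at iteration 3

Answer: 3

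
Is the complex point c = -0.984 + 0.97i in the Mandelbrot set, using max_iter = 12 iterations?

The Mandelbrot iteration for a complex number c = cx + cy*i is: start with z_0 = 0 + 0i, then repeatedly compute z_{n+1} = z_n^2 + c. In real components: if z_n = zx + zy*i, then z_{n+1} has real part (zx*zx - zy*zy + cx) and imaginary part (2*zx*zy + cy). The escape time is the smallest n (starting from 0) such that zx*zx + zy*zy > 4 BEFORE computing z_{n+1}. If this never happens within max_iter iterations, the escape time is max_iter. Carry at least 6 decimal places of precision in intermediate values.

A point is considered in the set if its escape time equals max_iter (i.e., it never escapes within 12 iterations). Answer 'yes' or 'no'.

z_0 = 0 + 0i, c = -0.9840 + 0.9700i
Iter 1: z = -0.9840 + 0.9700i, |z|^2 = 1.9092
Iter 2: z = -0.9566 + -0.9390i, |z|^2 = 1.7968
Iter 3: z = -0.9505 + 2.7665i, |z|^2 = 8.5569
Escaped at iteration 3

Answer: no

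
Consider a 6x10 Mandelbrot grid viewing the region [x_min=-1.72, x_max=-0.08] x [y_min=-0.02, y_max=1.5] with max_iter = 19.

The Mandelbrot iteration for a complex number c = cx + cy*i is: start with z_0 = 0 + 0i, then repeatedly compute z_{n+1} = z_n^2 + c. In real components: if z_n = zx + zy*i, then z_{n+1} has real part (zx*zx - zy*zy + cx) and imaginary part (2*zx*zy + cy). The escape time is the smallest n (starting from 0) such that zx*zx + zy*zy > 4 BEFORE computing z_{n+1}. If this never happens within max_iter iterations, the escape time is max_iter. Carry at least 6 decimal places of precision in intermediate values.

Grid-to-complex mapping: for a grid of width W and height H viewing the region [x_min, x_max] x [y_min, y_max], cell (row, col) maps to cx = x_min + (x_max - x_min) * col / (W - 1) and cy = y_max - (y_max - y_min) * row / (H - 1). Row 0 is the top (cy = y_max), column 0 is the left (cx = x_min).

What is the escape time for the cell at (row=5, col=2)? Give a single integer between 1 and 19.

z_0 = 0 + 0i, c = -1.0640 + 0.6556i
Iter 1: z = -1.0640 + 0.6556i, |z|^2 = 1.5618
Iter 2: z = -0.3617 + -0.7395i, |z|^2 = 0.6776
Iter 3: z = -1.4800 + 1.1904i, |z|^2 = 3.6075
Iter 4: z = -0.2907 + -2.8681i, |z|^2 = 8.3107
Escaped at iteration 4

Answer: 4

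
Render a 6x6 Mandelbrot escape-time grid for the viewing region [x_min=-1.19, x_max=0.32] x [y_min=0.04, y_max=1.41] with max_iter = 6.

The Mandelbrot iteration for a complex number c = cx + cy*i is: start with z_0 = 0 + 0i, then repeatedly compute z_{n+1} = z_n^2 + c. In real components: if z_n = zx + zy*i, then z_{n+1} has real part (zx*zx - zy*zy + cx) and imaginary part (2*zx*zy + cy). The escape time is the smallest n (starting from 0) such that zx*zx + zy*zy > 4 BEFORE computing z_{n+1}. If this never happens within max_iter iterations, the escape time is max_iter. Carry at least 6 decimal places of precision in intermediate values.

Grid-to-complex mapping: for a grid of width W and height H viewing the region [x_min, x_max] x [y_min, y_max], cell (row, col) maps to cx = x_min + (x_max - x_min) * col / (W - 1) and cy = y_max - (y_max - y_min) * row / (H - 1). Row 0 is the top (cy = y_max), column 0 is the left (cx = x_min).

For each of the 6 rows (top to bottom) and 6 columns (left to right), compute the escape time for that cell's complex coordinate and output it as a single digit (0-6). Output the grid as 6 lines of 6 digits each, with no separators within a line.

(row=0, col=0): c = -1.1900 + 1.4100i → escape time 2
(row=0, col=1): c = -0.8880 + 1.4100i → escape time 2
(row=0, col=2): c = -0.5860 + 1.4100i → escape time 2
(row=0, col=3): c = -0.2840 + 1.4100i → escape time 2
(row=0, col=4): c = 0.0180 + 1.4100i → escape time 2
(row=0, col=5): c = 0.3200 + 1.4100i → escape time 2
(row=1, col=0): c = -1.1900 + 1.1360i → escape time 3
(row=1, col=1): c = -0.8880 + 1.1360i → escape time 3
(row=1, col=2): c = -0.5860 + 1.1360i → escape time 3
(row=1, col=3): c = -0.2840 + 1.1360i → escape time 4
(row=1, col=4): c = 0.0180 + 1.1360i → escape time 4
(row=1, col=5): c = 0.3200 + 1.1360i → escape time 2
(row=2, col=0): c = -1.1900 + 0.8620i → escape time 3
(row=2, col=1): c = -0.8880 + 0.8620i → escape time 3
(row=2, col=2): c = -0.5860 + 0.8620i → escape time 4
(row=2, col=3): c = -0.2840 + 0.8620i → escape time 6
(row=2, col=4): c = 0.0180 + 0.8620i → escape time 6
(row=2, col=5): c = 0.3200 + 0.8620i → escape time 4
(row=3, col=0): c = -1.1900 + 0.5880i → escape time 4
(row=3, col=1): c = -0.8880 + 0.5880i → escape time 5
(row=3, col=2): c = -0.5860 + 0.5880i → escape time 6
(row=3, col=3): c = -0.2840 + 0.5880i → escape time 6
(row=3, col=4): c = 0.0180 + 0.5880i → escape time 6
(row=3, col=5): c = 0.3200 + 0.5880i → escape time 6
(row=4, col=0): c = -1.1900 + 0.3140i → escape time 6
(row=4, col=1): c = -0.8880 + 0.3140i → escape time 6
(row=4, col=2): c = -0.5860 + 0.3140i → escape time 6
(row=4, col=3): c = -0.2840 + 0.3140i → escape time 6
(row=4, col=4): c = 0.0180 + 0.3140i → escape time 6
(row=4, col=5): c = 0.3200 + 0.3140i → escape time 6
(row=5, col=0): c = -1.1900 + 0.0400i → escape time 6
(row=5, col=1): c = -0.8880 + 0.0400i → escape time 6
(row=5, col=2): c = -0.5860 + 0.0400i → escape time 6
(row=5, col=3): c = -0.2840 + 0.0400i → escape time 6
(row=5, col=4): c = 0.0180 + 0.0400i → escape time 6
(row=5, col=5): c = 0.3200 + 0.0400i → escape time 6

Answer: 222222
333442
334664
456666
666666
666666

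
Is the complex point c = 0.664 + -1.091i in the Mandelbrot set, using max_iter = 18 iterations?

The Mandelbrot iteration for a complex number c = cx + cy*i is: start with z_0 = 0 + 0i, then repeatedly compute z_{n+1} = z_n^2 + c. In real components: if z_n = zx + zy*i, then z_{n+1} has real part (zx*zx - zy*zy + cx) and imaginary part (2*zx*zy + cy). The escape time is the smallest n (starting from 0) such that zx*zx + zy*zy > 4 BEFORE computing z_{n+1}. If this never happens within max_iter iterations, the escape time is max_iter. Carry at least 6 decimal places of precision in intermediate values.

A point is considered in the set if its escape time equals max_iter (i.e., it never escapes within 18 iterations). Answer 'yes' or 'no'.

z_0 = 0 + 0i, c = 0.6640 + -1.0910i
Iter 1: z = 0.6640 + -1.0910i, |z|^2 = 1.6312
Iter 2: z = -0.0854 + -2.5398i, |z|^2 = 6.4581
Escaped at iteration 2

Answer: no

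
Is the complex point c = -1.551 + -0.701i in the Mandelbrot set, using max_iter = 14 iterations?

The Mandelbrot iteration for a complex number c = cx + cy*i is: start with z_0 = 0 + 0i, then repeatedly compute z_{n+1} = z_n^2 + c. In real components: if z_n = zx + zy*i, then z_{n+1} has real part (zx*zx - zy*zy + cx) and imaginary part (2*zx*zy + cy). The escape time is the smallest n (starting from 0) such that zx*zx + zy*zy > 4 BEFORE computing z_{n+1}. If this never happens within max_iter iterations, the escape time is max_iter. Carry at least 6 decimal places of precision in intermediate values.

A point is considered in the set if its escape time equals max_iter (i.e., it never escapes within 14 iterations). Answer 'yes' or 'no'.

z_0 = 0 + 0i, c = -1.5510 + -0.7010i
Iter 1: z = -1.5510 + -0.7010i, |z|^2 = 2.8970
Iter 2: z = 0.3632 + 1.4735i, |z|^2 = 2.3031
Iter 3: z = -3.5903 + 0.3694i, |z|^2 = 13.0266
Escaped at iteration 3

Answer: no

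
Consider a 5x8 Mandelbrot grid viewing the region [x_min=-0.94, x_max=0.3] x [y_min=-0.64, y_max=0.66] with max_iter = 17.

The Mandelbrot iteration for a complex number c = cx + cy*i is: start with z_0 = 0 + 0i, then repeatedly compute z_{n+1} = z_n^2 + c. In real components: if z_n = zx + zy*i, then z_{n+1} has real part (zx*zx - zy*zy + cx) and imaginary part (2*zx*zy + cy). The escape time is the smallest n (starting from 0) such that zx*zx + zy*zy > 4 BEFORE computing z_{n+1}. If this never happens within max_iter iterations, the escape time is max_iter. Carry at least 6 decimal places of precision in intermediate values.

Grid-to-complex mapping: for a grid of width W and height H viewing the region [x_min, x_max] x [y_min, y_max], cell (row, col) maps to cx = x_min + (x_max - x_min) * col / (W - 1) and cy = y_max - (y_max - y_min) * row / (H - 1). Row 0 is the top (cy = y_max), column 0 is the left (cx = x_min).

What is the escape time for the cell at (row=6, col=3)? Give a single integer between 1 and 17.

Answer: 17

Derivation:
z_0 = 0 + 0i, c = -0.0100 + -0.4543i
Iter 1: z = -0.0100 + -0.4543i, |z|^2 = 0.2065
Iter 2: z = -0.2163 + -0.4452i, |z|^2 = 0.2450
Iter 3: z = -0.1614 + -0.2617i, |z|^2 = 0.0946
Iter 4: z = -0.0524 + -0.3698i, |z|^2 = 0.1395
Iter 5: z = -0.1440 + -0.4155i, |z|^2 = 0.1934
Iter 6: z = -0.1619 + -0.3346i, |z|^2 = 0.1382
Iter 7: z = -0.0958 + -0.3459i, |z|^2 = 0.1288
Iter 8: z = -0.1205 + -0.3880i, |z|^2 = 0.1651
Iter 9: z = -0.1461 + -0.3608i, |z|^2 = 0.1515
Iter 10: z = -0.1188 + -0.3489i, |z|^2 = 0.1359
Iter 11: z = -0.1176 + -0.3714i, |z|^2 = 0.1517
Iter 12: z = -0.1341 + -0.3669i, |z|^2 = 0.1526
Iter 13: z = -0.1267 + -0.3559i, |z|^2 = 0.1427
Iter 14: z = -0.1206 + -0.3641i, |z|^2 = 0.1471
Iter 15: z = -0.1280 + -0.3664i, |z|^2 = 0.1507
Iter 16: z = -0.1279 + -0.3604i, |z|^2 = 0.1463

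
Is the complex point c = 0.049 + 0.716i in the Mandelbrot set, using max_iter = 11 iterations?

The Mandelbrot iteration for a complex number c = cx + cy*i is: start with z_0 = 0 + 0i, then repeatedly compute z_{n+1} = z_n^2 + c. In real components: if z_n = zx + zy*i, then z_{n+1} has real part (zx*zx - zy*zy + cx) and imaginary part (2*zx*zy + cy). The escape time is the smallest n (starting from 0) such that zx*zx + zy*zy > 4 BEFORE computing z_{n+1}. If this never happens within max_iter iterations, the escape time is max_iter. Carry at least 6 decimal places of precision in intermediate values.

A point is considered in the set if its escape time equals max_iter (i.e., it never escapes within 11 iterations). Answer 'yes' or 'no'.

z_0 = 0 + 0i, c = 0.0490 + 0.7160i
Iter 1: z = 0.0490 + 0.7160i, |z|^2 = 0.5151
Iter 2: z = -0.4613 + 0.7862i, |z|^2 = 0.8308
Iter 3: z = -0.3563 + -0.0092i, |z|^2 = 0.1270
Iter 4: z = 0.1759 + 0.7226i, |z|^2 = 0.5531
Iter 5: z = -0.4422 + 0.9702i, |z|^2 = 1.1368
Iter 6: z = -0.6967 + -0.1420i, |z|^2 = 0.5055
Iter 7: z = 0.5142 + 0.9139i, |z|^2 = 1.0996
Iter 8: z = -0.5218 + 1.6558i, |z|^2 = 3.0139
Iter 9: z = -2.4203 + -1.0120i, |z|^2 = 6.8821
Escaped at iteration 9

Answer: no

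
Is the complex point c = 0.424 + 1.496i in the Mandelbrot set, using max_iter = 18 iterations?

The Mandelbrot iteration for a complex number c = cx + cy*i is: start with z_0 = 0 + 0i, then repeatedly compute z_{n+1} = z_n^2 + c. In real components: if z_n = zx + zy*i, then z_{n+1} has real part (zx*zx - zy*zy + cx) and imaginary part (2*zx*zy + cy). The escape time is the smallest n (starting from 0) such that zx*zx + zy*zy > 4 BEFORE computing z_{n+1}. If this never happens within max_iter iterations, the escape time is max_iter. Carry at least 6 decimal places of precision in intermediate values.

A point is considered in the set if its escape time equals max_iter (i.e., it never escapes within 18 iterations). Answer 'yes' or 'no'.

z_0 = 0 + 0i, c = 0.4240 + 1.4960i
Iter 1: z = 0.4240 + 1.4960i, |z|^2 = 2.4178
Iter 2: z = -1.6342 + 2.7646i, |z|^2 = 10.3138
Escaped at iteration 2

Answer: no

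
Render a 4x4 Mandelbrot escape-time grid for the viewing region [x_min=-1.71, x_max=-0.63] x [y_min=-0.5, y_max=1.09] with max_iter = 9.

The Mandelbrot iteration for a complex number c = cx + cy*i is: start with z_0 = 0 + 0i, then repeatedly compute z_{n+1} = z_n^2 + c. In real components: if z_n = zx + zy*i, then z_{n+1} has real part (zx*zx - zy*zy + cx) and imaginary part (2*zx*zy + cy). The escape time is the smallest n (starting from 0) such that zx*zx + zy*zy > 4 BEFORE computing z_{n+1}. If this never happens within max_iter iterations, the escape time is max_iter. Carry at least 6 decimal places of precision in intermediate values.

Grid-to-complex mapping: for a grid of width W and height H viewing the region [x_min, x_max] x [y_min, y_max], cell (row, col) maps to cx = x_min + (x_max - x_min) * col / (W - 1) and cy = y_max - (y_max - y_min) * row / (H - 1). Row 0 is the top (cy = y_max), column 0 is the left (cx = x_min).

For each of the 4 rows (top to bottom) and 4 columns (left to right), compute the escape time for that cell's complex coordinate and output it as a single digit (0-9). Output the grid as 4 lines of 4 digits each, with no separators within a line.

(row=0, col=0): c = -1.7100 + 1.0900i → escape time 1
(row=0, col=1): c = -1.3500 + 1.0900i → escape time 3
(row=0, col=2): c = -0.9900 + 1.0900i → escape time 3
(row=0, col=3): c = -0.6300 + 1.0900i → escape time 3
(row=1, col=0): c = -1.7100 + 0.5600i → escape time 3
(row=1, col=1): c = -1.3500 + 0.5600i → escape time 3
(row=1, col=2): c = -0.9900 + 0.5600i → escape time 5
(row=1, col=3): c = -0.6300 + 0.5600i → escape time 9
(row=2, col=0): c = -1.7100 + 0.0300i → escape time 8
(row=2, col=1): c = -1.3500 + 0.0300i → escape time 9
(row=2, col=2): c = -0.9900 + 0.0300i → escape time 9
(row=2, col=3): c = -0.6300 + 0.0300i → escape time 9
(row=3, col=0): c = -1.7100 + -0.5000i → escape time 3
(row=3, col=1): c = -1.3500 + -0.5000i → escape time 3
(row=3, col=2): c = -0.9900 + -0.5000i → escape time 5
(row=3, col=3): c = -0.6300 + -0.5000i → escape time 9

Answer: 1333
3359
8999
3359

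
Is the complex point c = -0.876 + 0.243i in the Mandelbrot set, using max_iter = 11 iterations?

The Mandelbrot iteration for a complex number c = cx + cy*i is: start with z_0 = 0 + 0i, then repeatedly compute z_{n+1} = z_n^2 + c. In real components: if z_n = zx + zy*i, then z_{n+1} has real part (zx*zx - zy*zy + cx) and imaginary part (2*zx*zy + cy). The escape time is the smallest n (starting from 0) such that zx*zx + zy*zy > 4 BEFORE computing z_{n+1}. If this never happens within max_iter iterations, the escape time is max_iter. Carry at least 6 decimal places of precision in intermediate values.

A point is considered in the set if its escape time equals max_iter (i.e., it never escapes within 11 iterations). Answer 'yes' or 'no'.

Answer: yes

Derivation:
z_0 = 0 + 0i, c = -0.8760 + 0.2430i
Iter 1: z = -0.8760 + 0.2430i, |z|^2 = 0.8264
Iter 2: z = -0.1677 + -0.1827i, |z|^2 = 0.0615
Iter 3: z = -0.8813 + 0.3043i, |z|^2 = 0.8692
Iter 4: z = -0.1919 + -0.2933i, |z|^2 = 0.1229
Iter 5: z = -0.9252 + 0.3556i, |z|^2 = 0.9824
Iter 6: z = -0.1465 + -0.4150i, |z|^2 = 0.1937
Iter 7: z = -1.0268 + 0.3646i, |z|^2 = 1.1871
Iter 8: z = 0.0453 + -0.5056i, |z|^2 = 0.2577
Iter 9: z = -1.1296 + 0.1972i, |z|^2 = 1.3149
Iter 10: z = 0.3612 + -0.2024i, |z|^2 = 0.1714
Did not escape in 11 iterations → in set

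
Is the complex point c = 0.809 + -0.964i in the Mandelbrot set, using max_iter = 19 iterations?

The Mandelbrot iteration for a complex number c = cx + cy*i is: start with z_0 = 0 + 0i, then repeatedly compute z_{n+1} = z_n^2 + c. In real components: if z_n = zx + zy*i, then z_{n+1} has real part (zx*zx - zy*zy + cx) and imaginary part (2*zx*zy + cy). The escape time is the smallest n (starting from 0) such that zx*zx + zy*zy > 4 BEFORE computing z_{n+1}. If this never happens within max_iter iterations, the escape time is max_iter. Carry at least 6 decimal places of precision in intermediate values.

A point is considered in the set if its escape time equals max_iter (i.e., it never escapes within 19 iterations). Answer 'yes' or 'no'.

Answer: no

Derivation:
z_0 = 0 + 0i, c = 0.8090 + -0.9640i
Iter 1: z = 0.8090 + -0.9640i, |z|^2 = 1.5838
Iter 2: z = 0.5342 + -2.5238i, |z|^2 = 6.6547
Escaped at iteration 2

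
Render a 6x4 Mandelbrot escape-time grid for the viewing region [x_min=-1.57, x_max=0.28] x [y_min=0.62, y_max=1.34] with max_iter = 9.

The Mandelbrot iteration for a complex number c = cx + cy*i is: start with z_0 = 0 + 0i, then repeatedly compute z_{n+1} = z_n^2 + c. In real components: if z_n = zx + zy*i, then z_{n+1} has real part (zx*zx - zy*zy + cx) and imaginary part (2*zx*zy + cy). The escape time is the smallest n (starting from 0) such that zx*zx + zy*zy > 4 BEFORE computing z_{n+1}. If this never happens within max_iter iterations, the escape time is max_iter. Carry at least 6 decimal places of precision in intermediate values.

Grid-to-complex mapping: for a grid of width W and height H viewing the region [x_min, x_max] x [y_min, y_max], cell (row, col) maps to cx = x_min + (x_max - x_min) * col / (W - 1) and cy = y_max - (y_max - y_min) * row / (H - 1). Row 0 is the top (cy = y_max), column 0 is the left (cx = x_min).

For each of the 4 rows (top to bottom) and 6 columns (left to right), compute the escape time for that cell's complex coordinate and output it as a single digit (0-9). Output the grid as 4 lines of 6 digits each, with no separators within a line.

Answer: 122222
233453
334594
335999

Derivation:
(row=0, col=0): c = -1.5700 + 1.3400i → escape time 1
(row=0, col=1): c = -1.2000 + 1.3400i → escape time 2
(row=0, col=2): c = -0.8300 + 1.3400i → escape time 2
(row=0, col=3): c = -0.4600 + 1.3400i → escape time 2
(row=0, col=4): c = -0.0900 + 1.3400i → escape time 2
(row=0, col=5): c = 0.2800 + 1.3400i → escape time 2
(row=1, col=0): c = -1.5700 + 1.1000i → escape time 2
(row=1, col=1): c = -1.2000 + 1.1000i → escape time 3
(row=1, col=2): c = -0.8300 + 1.1000i → escape time 3
(row=1, col=3): c = -0.4600 + 1.1000i → escape time 4
(row=1, col=4): c = -0.0900 + 1.1000i → escape time 5
(row=1, col=5): c = 0.2800 + 1.1000i → escape time 3
(row=2, col=0): c = -1.5700 + 0.8600i → escape time 3
(row=2, col=1): c = -1.2000 + 0.8600i → escape time 3
(row=2, col=2): c = -0.8300 + 0.8600i → escape time 4
(row=2, col=3): c = -0.4600 + 0.8600i → escape time 5
(row=2, col=4): c = -0.0900 + 0.8600i → escape time 9
(row=2, col=5): c = 0.2800 + 0.8600i → escape time 4
(row=3, col=0): c = -1.5700 + 0.6200i → escape time 3
(row=3, col=1): c = -1.2000 + 0.6200i → escape time 3
(row=3, col=2): c = -0.8300 + 0.6200i → escape time 5
(row=3, col=3): c = -0.4600 + 0.6200i → escape time 9
(row=3, col=4): c = -0.0900 + 0.6200i → escape time 9
(row=3, col=5): c = 0.2800 + 0.6200i → escape time 9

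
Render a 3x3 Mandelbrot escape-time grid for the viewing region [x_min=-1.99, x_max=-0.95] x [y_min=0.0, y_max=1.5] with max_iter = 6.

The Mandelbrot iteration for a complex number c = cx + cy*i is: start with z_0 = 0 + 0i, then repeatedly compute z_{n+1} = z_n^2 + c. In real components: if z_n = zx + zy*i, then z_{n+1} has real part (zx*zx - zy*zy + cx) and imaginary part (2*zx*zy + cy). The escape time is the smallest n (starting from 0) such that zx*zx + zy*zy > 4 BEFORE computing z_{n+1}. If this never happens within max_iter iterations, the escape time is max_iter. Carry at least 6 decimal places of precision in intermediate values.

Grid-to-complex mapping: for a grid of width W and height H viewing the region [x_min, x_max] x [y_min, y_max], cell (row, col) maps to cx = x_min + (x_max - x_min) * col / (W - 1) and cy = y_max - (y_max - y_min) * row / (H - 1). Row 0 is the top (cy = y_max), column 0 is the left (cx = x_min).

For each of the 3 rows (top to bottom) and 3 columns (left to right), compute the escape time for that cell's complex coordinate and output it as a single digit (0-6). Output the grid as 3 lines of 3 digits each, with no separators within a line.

(row=0, col=0): c = -1.9900 + 1.5000i → escape time 1
(row=0, col=1): c = -1.4700 + 1.5000i → escape time 1
(row=0, col=2): c = -0.9500 + 1.5000i → escape time 2
(row=1, col=0): c = -1.9900 + 0.7500i → escape time 1
(row=1, col=1): c = -1.4700 + 0.7500i → escape time 3
(row=1, col=2): c = -0.9500 + 0.7500i → escape time 4
(row=2, col=0): c = -1.9900 + 0.0000i → escape time 6
(row=2, col=1): c = -1.4700 + 0.0000i → escape time 6
(row=2, col=2): c = -0.9500 + 0.0000i → escape time 6

Answer: 112
134
666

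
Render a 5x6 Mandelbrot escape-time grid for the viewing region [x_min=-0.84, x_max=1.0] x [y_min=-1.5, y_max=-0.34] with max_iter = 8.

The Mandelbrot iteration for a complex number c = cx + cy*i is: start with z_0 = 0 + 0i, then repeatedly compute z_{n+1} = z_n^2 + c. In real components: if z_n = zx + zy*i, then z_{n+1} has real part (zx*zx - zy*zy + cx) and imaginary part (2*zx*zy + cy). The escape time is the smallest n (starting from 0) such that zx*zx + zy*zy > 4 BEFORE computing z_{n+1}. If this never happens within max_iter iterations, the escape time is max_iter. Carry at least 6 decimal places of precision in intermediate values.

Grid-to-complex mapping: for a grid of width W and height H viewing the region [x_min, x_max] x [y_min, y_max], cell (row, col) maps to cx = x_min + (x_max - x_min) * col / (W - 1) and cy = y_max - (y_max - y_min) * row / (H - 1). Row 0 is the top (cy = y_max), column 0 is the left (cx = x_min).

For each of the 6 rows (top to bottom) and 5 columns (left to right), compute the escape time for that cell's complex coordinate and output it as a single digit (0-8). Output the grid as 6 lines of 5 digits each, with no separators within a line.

Answer: 88842
58842
46732
34422
33222
22222

Derivation:
(row=0, col=0): c = -0.8400 + -0.3400i → escape time 8
(row=0, col=1): c = -0.3800 + -0.3400i → escape time 8
(row=0, col=2): c = 0.0800 + -0.3400i → escape time 8
(row=0, col=3): c = 0.5400 + -0.3400i → escape time 4
(row=0, col=4): c = 1.0000 + -0.3400i → escape time 2
(row=1, col=0): c = -0.8400 + -0.5720i → escape time 5
(row=1, col=1): c = -0.3800 + -0.5720i → escape time 8
(row=1, col=2): c = 0.0800 + -0.5720i → escape time 8
(row=1, col=3): c = 0.5400 + -0.5720i → escape time 4
(row=1, col=4): c = 1.0000 + -0.5720i → escape time 2
(row=2, col=0): c = -0.8400 + -0.8040i → escape time 4
(row=2, col=1): c = -0.3800 + -0.8040i → escape time 6
(row=2, col=2): c = 0.0800 + -0.8040i → escape time 7
(row=2, col=3): c = 0.5400 + -0.8040i → escape time 3
(row=2, col=4): c = 1.0000 + -0.8040i → escape time 2
(row=3, col=0): c = -0.8400 + -1.0360i → escape time 3
(row=3, col=1): c = -0.3800 + -1.0360i → escape time 4
(row=3, col=2): c = 0.0800 + -1.0360i → escape time 4
(row=3, col=3): c = 0.5400 + -1.0360i → escape time 2
(row=3, col=4): c = 1.0000 + -1.0360i → escape time 2
(row=4, col=0): c = -0.8400 + -1.2680i → escape time 3
(row=4, col=1): c = -0.3800 + -1.2680i → escape time 3
(row=4, col=2): c = 0.0800 + -1.2680i → escape time 2
(row=4, col=3): c = 0.5400 + -1.2680i → escape time 2
(row=4, col=4): c = 1.0000 + -1.2680i → escape time 2
(row=5, col=0): c = -0.8400 + -1.5000i → escape time 2
(row=5, col=1): c = -0.3800 + -1.5000i → escape time 2
(row=5, col=2): c = 0.0800 + -1.5000i → escape time 2
(row=5, col=3): c = 0.5400 + -1.5000i → escape time 2
(row=5, col=4): c = 1.0000 + -1.5000i → escape time 2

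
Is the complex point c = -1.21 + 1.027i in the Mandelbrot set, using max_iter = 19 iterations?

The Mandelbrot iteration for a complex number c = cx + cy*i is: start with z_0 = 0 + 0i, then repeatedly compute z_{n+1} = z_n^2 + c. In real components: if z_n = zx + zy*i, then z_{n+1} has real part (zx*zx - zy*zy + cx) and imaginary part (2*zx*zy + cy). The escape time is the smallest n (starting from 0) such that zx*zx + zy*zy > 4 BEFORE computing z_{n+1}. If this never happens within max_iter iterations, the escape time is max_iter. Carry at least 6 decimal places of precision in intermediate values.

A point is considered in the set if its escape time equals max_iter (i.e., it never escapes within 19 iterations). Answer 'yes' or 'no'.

z_0 = 0 + 0i, c = -1.2100 + 1.0270i
Iter 1: z = -1.2100 + 1.0270i, |z|^2 = 2.5188
Iter 2: z = -0.8006 + -1.4583i, |z|^2 = 2.7678
Iter 3: z = -2.6957 + 3.3622i, |z|^2 = 18.5713
Escaped at iteration 3

Answer: no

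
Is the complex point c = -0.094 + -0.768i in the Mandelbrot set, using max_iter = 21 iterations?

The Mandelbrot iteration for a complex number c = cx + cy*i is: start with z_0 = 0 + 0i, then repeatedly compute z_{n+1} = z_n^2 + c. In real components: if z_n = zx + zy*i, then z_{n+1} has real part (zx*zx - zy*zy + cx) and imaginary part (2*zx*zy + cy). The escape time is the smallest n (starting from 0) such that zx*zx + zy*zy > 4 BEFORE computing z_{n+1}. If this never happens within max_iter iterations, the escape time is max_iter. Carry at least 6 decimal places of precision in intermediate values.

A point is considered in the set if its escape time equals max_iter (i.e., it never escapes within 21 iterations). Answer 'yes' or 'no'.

Answer: yes

Derivation:
z_0 = 0 + 0i, c = -0.0940 + -0.7680i
Iter 1: z = -0.0940 + -0.7680i, |z|^2 = 0.5987
Iter 2: z = -0.6750 + -0.6236i, |z|^2 = 0.8445
Iter 3: z = -0.0273 + 0.0739i, |z|^2 = 0.0062
Iter 4: z = -0.0987 + -0.7720i, |z|^2 = 0.6058
Iter 5: z = -0.6803 + -0.6156i, |z|^2 = 0.8417
Iter 6: z = -0.0102 + 0.0695i, |z|^2 = 0.0049
Iter 7: z = -0.0987 + -0.7694i, |z|^2 = 0.6017
Iter 8: z = -0.6762 + -0.6161i, |z|^2 = 0.8368
Iter 9: z = -0.0162 + 0.0652i, |z|^2 = 0.0045
Iter 10: z = -0.0980 + -0.7701i, |z|^2 = 0.6027
Iter 11: z = -0.6775 + -0.6171i, |z|^2 = 0.8398
Iter 12: z = -0.0158 + 0.0681i, |z|^2 = 0.0049
Iter 13: z = -0.0984 + -0.7702i, |z|^2 = 0.6028
Iter 14: z = -0.6775 + -0.6165i, |z|^2 = 0.8390
Iter 15: z = -0.0151 + 0.0672i, |z|^2 = 0.0047
Iter 16: z = -0.0983 + -0.7700i, |z|^2 = 0.6026
Iter 17: z = -0.6773 + -0.6166i, |z|^2 = 0.8389
Iter 18: z = -0.0155 + 0.0673i, |z|^2 = 0.0048
Iter 19: z = -0.0983 + -0.7701i, |z|^2 = 0.6027
Iter 20: z = -0.6774 + -0.6166i, |z|^2 = 0.8391
Did not escape in 21 iterations → in set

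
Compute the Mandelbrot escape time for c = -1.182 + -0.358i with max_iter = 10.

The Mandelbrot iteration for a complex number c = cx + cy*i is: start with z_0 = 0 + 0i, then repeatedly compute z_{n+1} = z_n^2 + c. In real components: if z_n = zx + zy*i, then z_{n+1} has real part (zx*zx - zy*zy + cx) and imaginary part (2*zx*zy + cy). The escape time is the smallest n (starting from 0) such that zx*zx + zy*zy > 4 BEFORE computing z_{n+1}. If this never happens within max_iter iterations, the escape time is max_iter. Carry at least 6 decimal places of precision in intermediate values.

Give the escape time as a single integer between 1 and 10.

Answer: 8

Derivation:
z_0 = 0 + 0i, c = -1.1820 + -0.3580i
Iter 1: z = -1.1820 + -0.3580i, |z|^2 = 1.5253
Iter 2: z = 0.0870 + 0.4883i, |z|^2 = 0.2460
Iter 3: z = -1.4129 + -0.2731i, |z|^2 = 2.0708
Iter 4: z = 0.7397 + 0.4136i, |z|^2 = 0.7182
Iter 5: z = -0.8060 + 0.2539i, |z|^2 = 0.7141
Iter 6: z = -0.5969 + -0.7673i, |z|^2 = 0.9450
Iter 7: z = -1.4145 + 0.5580i, |z|^2 = 2.3122
Iter 8: z = 0.5074 + -1.9366i, |z|^2 = 4.0078
Escaped at iteration 8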